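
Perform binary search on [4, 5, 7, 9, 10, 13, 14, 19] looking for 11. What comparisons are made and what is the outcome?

Binary search for 11 in [4, 5, 7, 9, 10, 13, 14, 19]:

lo=0, hi=7, mid=3, arr[mid]=9 -> 9 < 11, search right half
lo=4, hi=7, mid=5, arr[mid]=13 -> 13 > 11, search left half
lo=4, hi=4, mid=4, arr[mid]=10 -> 10 < 11, search right half
lo=5 > hi=4, target 11 not found

Binary search determines that 11 is not in the array after 3 comparisons. The search space was exhausted without finding the target.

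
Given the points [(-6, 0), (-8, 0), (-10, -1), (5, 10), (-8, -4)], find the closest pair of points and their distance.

Computing all pairwise distances among 5 points:

d((-6, 0), (-8, 0)) = 2.0 <-- minimum
d((-6, 0), (-10, -1)) = 4.1231
d((-6, 0), (5, 10)) = 14.8661
d((-6, 0), (-8, -4)) = 4.4721
d((-8, 0), (-10, -1)) = 2.2361
d((-8, 0), (5, 10)) = 16.4012
d((-8, 0), (-8, -4)) = 4.0
d((-10, -1), (5, 10)) = 18.6011
d((-10, -1), (-8, -4)) = 3.6056
d((5, 10), (-8, -4)) = 19.105

Closest pair: (-6, 0) and (-8, 0) with distance 2.0

The closest pair is (-6, 0) and (-8, 0) with Euclidean distance 2.0. For 5 points, brute-force pairwise comparison is shown above. For large n, the divide-and-conquer algorithm (sort by x, recurse on halves, check the dividing strip) achieves O(n log n).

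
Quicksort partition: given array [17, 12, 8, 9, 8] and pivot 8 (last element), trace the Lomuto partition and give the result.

Lomuto partition with pivot = 8:

Initial array: [17, 12, 8, 9, 8]

arr[0]=17 > 8: no swap
arr[1]=12 > 8: no swap
arr[2]=8 <= 8: swap with position 0, array becomes [8, 12, 17, 9, 8]
arr[3]=9 > 8: no swap

Place pivot at position 1: [8, 8, 17, 9, 12]
Pivot position: 1

After partitioning with pivot 8, the array becomes [8, 8, 17, 9, 12]. The pivot is placed at index 1. All elements to the left of the pivot are <= 8, and all elements to the right are > 8.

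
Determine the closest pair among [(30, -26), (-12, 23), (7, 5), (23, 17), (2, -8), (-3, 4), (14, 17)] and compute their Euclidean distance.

Computing all pairwise distances among 7 points:

d((30, -26), (-12, 23)) = 64.5368
d((30, -26), (7, 5)) = 38.6005
d((30, -26), (23, 17)) = 43.566
d((30, -26), (2, -8)) = 33.2866
d((30, -26), (-3, 4)) = 44.5982
d((30, -26), (14, 17)) = 45.8803
d((-12, 23), (7, 5)) = 26.1725
d((-12, 23), (23, 17)) = 35.5106
d((-12, 23), (2, -8)) = 34.0147
d((-12, 23), (-3, 4)) = 21.0238
d((-12, 23), (14, 17)) = 26.6833
d((7, 5), (23, 17)) = 20.0
d((7, 5), (2, -8)) = 13.9284
d((7, 5), (-3, 4)) = 10.0499
d((7, 5), (14, 17)) = 13.8924
d((23, 17), (2, -8)) = 32.6497
d((23, 17), (-3, 4)) = 29.0689
d((23, 17), (14, 17)) = 9.0 <-- minimum
d((2, -8), (-3, 4)) = 13.0
d((2, -8), (14, 17)) = 27.7308
d((-3, 4), (14, 17)) = 21.4009

Closest pair: (23, 17) and (14, 17) with distance 9.0

The closest pair is (23, 17) and (14, 17) with Euclidean distance 9.0. For 7 points, brute-force pairwise comparison is shown above. For large n, the divide-and-conquer algorithm (sort by x, recurse on halves, check the dividing strip) achieves O(n log n).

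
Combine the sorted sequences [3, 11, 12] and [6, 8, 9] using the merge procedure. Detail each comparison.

Merging process:

Compare 3 vs 6: take 3 from left. Merged: [3]
Compare 11 vs 6: take 6 from right. Merged: [3, 6]
Compare 11 vs 8: take 8 from right. Merged: [3, 6, 8]
Compare 11 vs 9: take 9 from right. Merged: [3, 6, 8, 9]
Append remaining from left: [11, 12]. Merged: [3, 6, 8, 9, 11, 12]

Final merged array: [3, 6, 8, 9, 11, 12]
Total comparisons: 4

The merged array is [3, 6, 8, 9, 11, 12], requiring 4 comparisons. The merge step runs in O(n) time where n is the total number of elements.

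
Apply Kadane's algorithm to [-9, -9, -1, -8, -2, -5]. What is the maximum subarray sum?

Using Kadane's algorithm on [-9, -9, -1, -8, -2, -5]:

Scanning through the array:
Position 1 (value -9): max_ending_here = -9, max_so_far = -9
Position 2 (value -1): max_ending_here = -1, max_so_far = -1
Position 3 (value -8): max_ending_here = -8, max_so_far = -1
Position 4 (value -2): max_ending_here = -2, max_so_far = -1
Position 5 (value -5): max_ending_here = -5, max_so_far = -1

Maximum subarray: [-1]
Maximum sum: -1

The maximum subarray is [-1] with sum -1. This subarray runs from index 2 to index 2.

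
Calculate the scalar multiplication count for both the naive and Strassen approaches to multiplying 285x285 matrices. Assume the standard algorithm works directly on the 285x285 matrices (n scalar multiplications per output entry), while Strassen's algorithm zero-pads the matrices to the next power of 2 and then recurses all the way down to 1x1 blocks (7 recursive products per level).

Matrix multiplication for 285x285 matrices:

Strassen's algorithm requires power-of-2 dimensions. Pad 285x285 to 512x512 (next power of 2).

Standard algorithm: 285^3 = 23149125 multiplications
Strassen's algorithm: 7^(log2(512)) = 7^9 = 40353607 multiplications
Difference: 23149125 - 40353607 = -17204482 (Strassen uses MORE here due to padding overhead — for small or just-over-power-of-2 n, padding can outweigh the per-level savings)

Standard: 23149125 multiplications (285^3). Strassen: 40353607 multiplications (7^9, after padding to 512x512). Strassen reduces 8 recursive multiplications to 7 at each level.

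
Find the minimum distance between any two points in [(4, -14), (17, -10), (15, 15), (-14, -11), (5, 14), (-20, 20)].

Computing all pairwise distances among 6 points:

d((4, -14), (17, -10)) = 13.6015
d((4, -14), (15, 15)) = 31.0161
d((4, -14), (-14, -11)) = 18.2483
d((4, -14), (5, 14)) = 28.0179
d((4, -14), (-20, 20)) = 41.6173
d((17, -10), (15, 15)) = 25.0799
d((17, -10), (-14, -11)) = 31.0161
d((17, -10), (5, 14)) = 26.8328
d((17, -10), (-20, 20)) = 47.634
d((15, 15), (-14, -11)) = 38.9487
d((15, 15), (5, 14)) = 10.0499 <-- minimum
d((15, 15), (-20, 20)) = 35.3553
d((-14, -11), (5, 14)) = 31.4006
d((-14, -11), (-20, 20)) = 31.5753
d((5, 14), (-20, 20)) = 25.7099

Closest pair: (15, 15) and (5, 14) with distance 10.0499

The closest pair is (15, 15) and (5, 14) with Euclidean distance 10.0499. For 6 points, brute-force pairwise comparison is shown above. For large n, the divide-and-conquer algorithm (sort by x, recurse on halves, check the dividing strip) achieves O(n log n).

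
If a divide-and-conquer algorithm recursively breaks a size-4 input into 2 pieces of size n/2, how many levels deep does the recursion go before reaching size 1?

For divide and conquer with division factor 2:

Problem sizes at each level:
Level 0: 4
Level 1: 2
Level 2: 1

The root is level 0 and the size-1 base case is level 2 (the tree spans levels 0 through 2, i.e. 3 levels counting the root), so the depth is the number of divisions: log_2(4) = 2

The recursion tree depth is log_2(4) = 2. At each level, the problem size is divided by 2, so it takes 2 divisions to reduce to a base case of size 1. The algorithm makes 2 recursive calls at each level.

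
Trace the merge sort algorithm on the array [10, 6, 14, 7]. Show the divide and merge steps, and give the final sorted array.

Merge sort trace:

Split: [10, 6, 14, 7] -> [10, 6] and [14, 7]
  Split: [10, 6] -> [10] and [6]
  Merge: [10] + [6] -> [6, 10]
  Split: [14, 7] -> [14] and [7]
  Merge: [14] + [7] -> [7, 14]
Merge: [6, 10] + [7, 14] -> [6, 7, 10, 14]

Final sorted array: [6, 7, 10, 14]

The merge sort proceeds by recursively splitting the array and merging sorted halves.
After all merges, the sorted array is [6, 7, 10, 14].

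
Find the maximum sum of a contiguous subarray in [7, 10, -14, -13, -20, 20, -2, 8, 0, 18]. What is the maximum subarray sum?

Using Kadane's algorithm on [7, 10, -14, -13, -20, 20, -2, 8, 0, 18]:

Scanning through the array:
Position 1 (value 10): max_ending_here = 17, max_so_far = 17
Position 2 (value -14): max_ending_here = 3, max_so_far = 17
Position 3 (value -13): max_ending_here = -10, max_so_far = 17
Position 4 (value -20): max_ending_here = -20, max_so_far = 17
Position 5 (value 20): max_ending_here = 20, max_so_far = 20
Position 6 (value -2): max_ending_here = 18, max_so_far = 20
Position 7 (value 8): max_ending_here = 26, max_so_far = 26
Position 8 (value 0): max_ending_here = 26, max_so_far = 26
Position 9 (value 18): max_ending_here = 44, max_so_far = 44

Maximum subarray: [20, -2, 8, 0, 18]
Maximum sum: 44

The maximum subarray is [20, -2, 8, 0, 18] with sum 44. This subarray runs from index 5 to index 9.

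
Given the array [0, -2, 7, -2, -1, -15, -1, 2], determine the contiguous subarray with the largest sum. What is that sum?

Using Kadane's algorithm on [0, -2, 7, -2, -1, -15, -1, 2]:

Scanning through the array:
Position 1 (value -2): max_ending_here = -2, max_so_far = 0
Position 2 (value 7): max_ending_here = 7, max_so_far = 7
Position 3 (value -2): max_ending_here = 5, max_so_far = 7
Position 4 (value -1): max_ending_here = 4, max_so_far = 7
Position 5 (value -15): max_ending_here = -11, max_so_far = 7
Position 6 (value -1): max_ending_here = -1, max_so_far = 7
Position 7 (value 2): max_ending_here = 2, max_so_far = 7

Maximum subarray: [7]
Maximum sum: 7

The maximum subarray is [7] with sum 7. This subarray runs from index 2 to index 2.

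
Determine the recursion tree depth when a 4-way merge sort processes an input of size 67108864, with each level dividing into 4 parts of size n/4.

For divide and conquer with division factor 4:

Problem sizes at each level:
Level 0: 67108864
Level 1: 16777216
Level 2: 4194304
Level 3: 1048576
Level 4: 262144
Level 5: 65536
Level 6: 16384
Level 7: 4096
Level 8: 1024
Level 9: 256
Level 10: 64
Level 11: 16
Level 12: 4
Level 13: 1

The root is level 0 and the size-1 base case is level 13 (the tree spans levels 0 through 13, i.e. 14 levels counting the root), so the depth is the number of divisions: log_4(67108864) = 13

The recursion tree depth is log_4(67108864) = 13. At each level, the problem size is divided by 4, so it takes 13 divisions to reduce to a base case of size 1. The algorithm makes 4 recursive calls at each level.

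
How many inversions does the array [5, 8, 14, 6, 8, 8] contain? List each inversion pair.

Finding inversions in [5, 8, 14, 6, 8, 8]:

(1, 3): arr[1]=8 > arr[3]=6
(2, 3): arr[2]=14 > arr[3]=6
(2, 4): arr[2]=14 > arr[4]=8
(2, 5): arr[2]=14 > arr[5]=8

Total inversions: 4

The array has 4 inversion(s): (1,3), (2,3), (2,4), (2,5). Each pair (i,j) satisfies i < j and arr[i] > arr[j].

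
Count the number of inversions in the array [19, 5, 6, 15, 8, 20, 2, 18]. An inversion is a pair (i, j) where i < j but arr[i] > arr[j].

Finding inversions in [19, 5, 6, 15, 8, 20, 2, 18]:

(0, 1): arr[0]=19 > arr[1]=5
(0, 2): arr[0]=19 > arr[2]=6
(0, 3): arr[0]=19 > arr[3]=15
(0, 4): arr[0]=19 > arr[4]=8
(0, 6): arr[0]=19 > arr[6]=2
(0, 7): arr[0]=19 > arr[7]=18
(1, 6): arr[1]=5 > arr[6]=2
(2, 6): arr[2]=6 > arr[6]=2
(3, 4): arr[3]=15 > arr[4]=8
(3, 6): arr[3]=15 > arr[6]=2
(4, 6): arr[4]=8 > arr[6]=2
(5, 6): arr[5]=20 > arr[6]=2
(5, 7): arr[5]=20 > arr[7]=18

Total inversions: 13

The array has 13 inversion(s): (0,1), (0,2), (0,3), (0,4), (0,6), (0,7), (1,6), (2,6), (3,4), (3,6), (4,6), (5,6), (5,7). Each pair (i,j) satisfies i < j and arr[i] > arr[j].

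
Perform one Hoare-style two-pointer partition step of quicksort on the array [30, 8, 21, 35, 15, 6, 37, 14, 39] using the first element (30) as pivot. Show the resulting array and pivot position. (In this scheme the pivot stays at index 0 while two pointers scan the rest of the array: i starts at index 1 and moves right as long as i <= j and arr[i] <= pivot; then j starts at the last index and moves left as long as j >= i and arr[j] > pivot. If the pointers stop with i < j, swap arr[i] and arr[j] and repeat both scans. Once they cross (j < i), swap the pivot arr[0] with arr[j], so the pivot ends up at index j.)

Hoare-style two-pointer partition with pivot = 30:

Initial array: [30, 8, 21, 35, 15, 6, 37, 14, 39]

Pointers start at i = 1, j = 8.
i stops at index 3 (arr[3]=35 > 30), j stops at index 7 (arr[7]=14 <= 30): swap arr[3] and arr[7], array becomes [30, 8, 21, 14, 15, 6, 37, 35, 39]
i ends at 6, j ends at 5: the pointers have crossed (j < i), so scanning stops.

Swap pivot arr[0] with arr[5] to place pivot at position 5: [6, 8, 21, 14, 15, 30, 37, 35, 39]
Pivot position: 5

After partitioning with pivot 30, the array becomes [6, 8, 21, 14, 15, 30, 37, 35, 39]. The pivot is placed at index 5. All elements to the left of the pivot are <= 30, and all elements to the right are > 30.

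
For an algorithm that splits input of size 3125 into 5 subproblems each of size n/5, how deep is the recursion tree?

For divide and conquer with division factor 5:

Problem sizes at each level:
Level 0: 3125
Level 1: 625
Level 2: 125
Level 3: 25
Level 4: 5
Level 5: 1

The root is level 0 and the size-1 base case is level 5 (the tree spans levels 0 through 5, i.e. 6 levels counting the root), so the depth is the number of divisions: log_5(3125) = 5

The recursion tree depth is log_5(3125) = 5. At each level, the problem size is divided by 5, so it takes 5 divisions to reduce to a base case of size 1. The algorithm makes 5 recursive calls at each level.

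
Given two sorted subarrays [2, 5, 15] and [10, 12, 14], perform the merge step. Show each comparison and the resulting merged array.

Merging process:

Compare 2 vs 10: take 2 from left. Merged: [2]
Compare 5 vs 10: take 5 from left. Merged: [2, 5]
Compare 15 vs 10: take 10 from right. Merged: [2, 5, 10]
Compare 15 vs 12: take 12 from right. Merged: [2, 5, 10, 12]
Compare 15 vs 14: take 14 from right. Merged: [2, 5, 10, 12, 14]
Append remaining from left: [15]. Merged: [2, 5, 10, 12, 14, 15]

Final merged array: [2, 5, 10, 12, 14, 15]
Total comparisons: 5

The merged array is [2, 5, 10, 12, 14, 15], requiring 5 comparisons. The merge step runs in O(n) time where n is the total number of elements.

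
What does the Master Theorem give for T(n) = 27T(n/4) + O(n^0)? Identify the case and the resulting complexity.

Master Theorem for T(n) = 27T(n/4) + O(n^0):

a = 27, b = 4, c = 0
log_b(a) = log_4(27) = 2.3774

Case 1: c = 0 < log_4(27) = 2.3774
T(n) = O(n^(log_4 27))

For T(n) = 27T(n/4) + O(n^0): log_4(27) = 2.3774. This is Case 1 of the Master Theorem (c < log_b(a), work dominated by leaves), giving O(n^(log_4 27)).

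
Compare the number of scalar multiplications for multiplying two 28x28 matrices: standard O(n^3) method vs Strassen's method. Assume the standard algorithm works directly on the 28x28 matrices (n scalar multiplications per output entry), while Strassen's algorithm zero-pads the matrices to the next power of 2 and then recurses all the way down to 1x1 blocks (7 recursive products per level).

Matrix multiplication for 28x28 matrices:

Strassen's algorithm requires power-of-2 dimensions. Pad 28x28 to 32x32 (next power of 2).

Standard algorithm: 28^3 = 21952 multiplications
Strassen's algorithm: 7^(log2(32)) = 7^5 = 16807 multiplications
Savings: 21952 - 16807 = 5145 multiplications

Standard: 21952 multiplications (28^3). Strassen: 16807 multiplications (7^5, after padding to 32x32). Strassen reduces 8 recursive multiplications to 7 at each level.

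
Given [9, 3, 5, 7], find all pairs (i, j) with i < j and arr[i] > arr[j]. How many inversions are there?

Finding inversions in [9, 3, 5, 7]:

(0, 1): arr[0]=9 > arr[1]=3
(0, 2): arr[0]=9 > arr[2]=5
(0, 3): arr[0]=9 > arr[3]=7

Total inversions: 3

The array has 3 inversion(s): (0,1), (0,2), (0,3). Each pair (i,j) satisfies i < j and arr[i] > arr[j].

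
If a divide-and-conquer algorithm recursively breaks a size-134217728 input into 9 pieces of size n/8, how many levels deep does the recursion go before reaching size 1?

For divide and conquer with division factor 8:

Problem sizes at each level:
Level 0: 134217728
Level 1: 16777216
Level 2: 2097152
Level 3: 262144
Level 4: 32768
Level 5: 4096
Level 6: 512
Level 7: 64
Level 8: 8
Level 9: 1

The root is level 0 and the size-1 base case is level 9 (the tree spans levels 0 through 9, i.e. 10 levels counting the root), so the depth is the number of divisions: log_8(134217728) = 9

The recursion tree depth is log_8(134217728) = 9. At each level, the problem size is divided by 8, so it takes 9 divisions to reduce to a base case of size 1. The algorithm makes 9 recursive calls at each level.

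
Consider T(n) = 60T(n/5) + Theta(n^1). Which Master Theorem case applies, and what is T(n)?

Master Theorem for T(n) = 60T(n/5) + O(n^1):

a = 60, b = 5, c = 1
log_b(a) = log_5(60) = 2.5440

Case 1: c = 1 < log_5(60) = 2.5440
T(n) = O(n^(log_5 60))

For T(n) = 60T(n/5) + O(n^1): log_5(60) = 2.5440. This is Case 1 of the Master Theorem (c < log_b(a), work dominated by leaves), giving O(n^(log_5 60)).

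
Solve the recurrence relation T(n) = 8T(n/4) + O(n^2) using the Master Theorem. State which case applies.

Master Theorem for T(n) = 8T(n/4) + O(n^2):

a = 8, b = 4, c = 2
log_b(a) = log_4(8) = 1.5000

Case 3: c = 2 > log_4(8) = 1.5000
T(n) = O(n^2) = O(n^2)

For T(n) = 8T(n/4) + O(n^2): log_4(8) = 1.5000. This is Case 3 of the Master Theorem (c > log_b(a), work dominated by root), giving O(n^2).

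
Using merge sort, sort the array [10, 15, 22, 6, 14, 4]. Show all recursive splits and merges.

Merge sort trace:

Split: [10, 15, 22, 6, 14, 4] -> [10, 15, 22] and [6, 14, 4]
  Split: [10, 15, 22] -> [10] and [15, 22]
    Split: [15, 22] -> [15] and [22]
    Merge: [15] + [22] -> [15, 22]
  Merge: [10] + [15, 22] -> [10, 15, 22]
  Split: [6, 14, 4] -> [6] and [14, 4]
    Split: [14, 4] -> [14] and [4]
    Merge: [14] + [4] -> [4, 14]
  Merge: [6] + [4, 14] -> [4, 6, 14]
Merge: [10, 15, 22] + [4, 6, 14] -> [4, 6, 10, 14, 15, 22]

Final sorted array: [4, 6, 10, 14, 15, 22]

The merge sort proceeds by recursively splitting the array and merging sorted halves.
After all merges, the sorted array is [4, 6, 10, 14, 15, 22].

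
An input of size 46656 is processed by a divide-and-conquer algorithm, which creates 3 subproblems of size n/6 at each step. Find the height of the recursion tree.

For divide and conquer with division factor 6:

Problem sizes at each level:
Level 0: 46656
Level 1: 7776
Level 2: 1296
Level 3: 216
Level 4: 36
Level 5: 6
Level 6: 1

The root is level 0 and the size-1 base case is level 6 (the tree spans levels 0 through 6, i.e. 7 levels counting the root), so the depth is the number of divisions: log_6(46656) = 6

The recursion tree depth is log_6(46656) = 6. At each level, the problem size is divided by 6, so it takes 6 divisions to reduce to a base case of size 1. The algorithm makes 3 recursive calls at each level.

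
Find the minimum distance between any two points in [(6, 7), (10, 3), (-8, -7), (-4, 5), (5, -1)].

Computing all pairwise distances among 5 points:

d((6, 7), (10, 3)) = 5.6569 <-- minimum
d((6, 7), (-8, -7)) = 19.799
d((6, 7), (-4, 5)) = 10.198
d((6, 7), (5, -1)) = 8.0623
d((10, 3), (-8, -7)) = 20.5913
d((10, 3), (-4, 5)) = 14.1421
d((10, 3), (5, -1)) = 6.4031
d((-8, -7), (-4, 5)) = 12.6491
d((-8, -7), (5, -1)) = 14.3178
d((-4, 5), (5, -1)) = 10.8167

Closest pair: (6, 7) and (10, 3) with distance 5.6569

The closest pair is (6, 7) and (10, 3) with Euclidean distance 5.6569. For 5 points, brute-force pairwise comparison is shown above. For large n, the divide-and-conquer algorithm (sort by x, recurse on halves, check the dividing strip) achieves O(n log n).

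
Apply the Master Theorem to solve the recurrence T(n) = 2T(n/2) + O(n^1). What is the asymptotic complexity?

Master Theorem for T(n) = 2T(n/2) + O(n^1):

a = 2, b = 2, c = 1
log_b(a) = log_2(2) = 1.0000

Case 2: c = 1 = log_2(2) = 1.0000
T(n) = O(n^1 log n) = O(n log n)

For T(n) = 2T(n/2) + O(n^1): log_2(2) = 1.0000. This is Case 2 of the Master Theorem (c = log_b(a), equal work at all levels), giving O(n log n).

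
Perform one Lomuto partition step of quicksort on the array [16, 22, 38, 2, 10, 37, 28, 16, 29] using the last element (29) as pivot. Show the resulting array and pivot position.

Lomuto partition with pivot = 29:

Initial array: [16, 22, 38, 2, 10, 37, 28, 16, 29]

arr[0]=16 <= 29: swap with position 0, array becomes [16, 22, 38, 2, 10, 37, 28, 16, 29]
arr[1]=22 <= 29: swap with position 1, array becomes [16, 22, 38, 2, 10, 37, 28, 16, 29]
arr[2]=38 > 29: no swap
arr[3]=2 <= 29: swap with position 2, array becomes [16, 22, 2, 38, 10, 37, 28, 16, 29]
arr[4]=10 <= 29: swap with position 3, array becomes [16, 22, 2, 10, 38, 37, 28, 16, 29]
arr[5]=37 > 29: no swap
arr[6]=28 <= 29: swap with position 4, array becomes [16, 22, 2, 10, 28, 37, 38, 16, 29]
arr[7]=16 <= 29: swap with position 5, array becomes [16, 22, 2, 10, 28, 16, 38, 37, 29]

Place pivot at position 6: [16, 22, 2, 10, 28, 16, 29, 37, 38]
Pivot position: 6

After partitioning with pivot 29, the array becomes [16, 22, 2, 10, 28, 16, 29, 37, 38]. The pivot is placed at index 6. All elements to the left of the pivot are <= 29, and all elements to the right are > 29.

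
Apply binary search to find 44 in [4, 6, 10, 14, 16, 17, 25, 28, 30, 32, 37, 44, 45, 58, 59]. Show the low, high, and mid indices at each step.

Binary search for 44 in [4, 6, 10, 14, 16, 17, 25, 28, 30, 32, 37, 44, 45, 58, 59]:

lo=0, hi=14, mid=7, arr[mid]=28 -> 28 < 44, search right half
lo=8, hi=14, mid=11, arr[mid]=44 -> Found target at index 11!

Binary search finds 44 at index 11 after 2 comparisons. The search repeatedly halves the search space by comparing with the middle element.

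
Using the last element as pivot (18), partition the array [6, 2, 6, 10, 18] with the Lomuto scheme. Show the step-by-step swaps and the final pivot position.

Lomuto partition with pivot = 18:

Initial array: [6, 2, 6, 10, 18]

arr[0]=6 <= 18: swap with position 0, array becomes [6, 2, 6, 10, 18]
arr[1]=2 <= 18: swap with position 1, array becomes [6, 2, 6, 10, 18]
arr[2]=6 <= 18: swap with position 2, array becomes [6, 2, 6, 10, 18]
arr[3]=10 <= 18: swap with position 3, array becomes [6, 2, 6, 10, 18]

Place pivot at position 4: [6, 2, 6, 10, 18]
Pivot position: 4

After partitioning with pivot 18, the array becomes [6, 2, 6, 10, 18]. The pivot is placed at index 4. All elements to the left of the pivot are <= 18, and all elements to the right are > 18.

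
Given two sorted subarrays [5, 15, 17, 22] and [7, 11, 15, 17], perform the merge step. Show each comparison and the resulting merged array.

Merging process:

Compare 5 vs 7: take 5 from left. Merged: [5]
Compare 15 vs 7: take 7 from right. Merged: [5, 7]
Compare 15 vs 11: take 11 from right. Merged: [5, 7, 11]
Compare 15 vs 15: take 15 from left. Merged: [5, 7, 11, 15]
Compare 17 vs 15: take 15 from right. Merged: [5, 7, 11, 15, 15]
Compare 17 vs 17: take 17 from left. Merged: [5, 7, 11, 15, 15, 17]
Compare 22 vs 17: take 17 from right. Merged: [5, 7, 11, 15, 15, 17, 17]
Append remaining from left: [22]. Merged: [5, 7, 11, 15, 15, 17, 17, 22]

Final merged array: [5, 7, 11, 15, 15, 17, 17, 22]
Total comparisons: 7

The merged array is [5, 7, 11, 15, 15, 17, 17, 22], requiring 7 comparisons. The merge step runs in O(n) time where n is the total number of elements.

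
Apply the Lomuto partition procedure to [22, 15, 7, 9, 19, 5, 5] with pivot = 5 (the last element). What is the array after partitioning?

Lomuto partition with pivot = 5:

Initial array: [22, 15, 7, 9, 19, 5, 5]

arr[0]=22 > 5: no swap
arr[1]=15 > 5: no swap
arr[2]=7 > 5: no swap
arr[3]=9 > 5: no swap
arr[4]=19 > 5: no swap
arr[5]=5 <= 5: swap with position 0, array becomes [5, 15, 7, 9, 19, 22, 5]

Place pivot at position 1: [5, 5, 7, 9, 19, 22, 15]
Pivot position: 1

After partitioning with pivot 5, the array becomes [5, 5, 7, 9, 19, 22, 15]. The pivot is placed at index 1. All elements to the left of the pivot are <= 5, and all elements to the right are > 5.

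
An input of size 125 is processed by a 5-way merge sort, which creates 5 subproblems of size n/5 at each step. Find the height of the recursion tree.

For divide and conquer with division factor 5:

Problem sizes at each level:
Level 0: 125
Level 1: 25
Level 2: 5
Level 3: 1

The root is level 0 and the size-1 base case is level 3 (the tree spans levels 0 through 3, i.e. 4 levels counting the root), so the depth is the number of divisions: log_5(125) = 3

The recursion tree depth is log_5(125) = 3. At each level, the problem size is divided by 5, so it takes 3 divisions to reduce to a base case of size 1. The algorithm makes 5 recursive calls at each level.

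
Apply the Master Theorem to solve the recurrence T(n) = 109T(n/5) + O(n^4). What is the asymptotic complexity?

Master Theorem for T(n) = 109T(n/5) + O(n^4):

a = 109, b = 5, c = 4
log_b(a) = log_5(109) = 2.9149

Case 3: c = 4 > log_5(109) = 2.9149
T(n) = O(n^4) = O(n^4)

For T(n) = 109T(n/5) + O(n^4): log_5(109) = 2.9149. This is Case 3 of the Master Theorem (c > log_b(a), work dominated by root), giving O(n^4).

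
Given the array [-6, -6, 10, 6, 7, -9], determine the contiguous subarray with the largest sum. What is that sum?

Using Kadane's algorithm on [-6, -6, 10, 6, 7, -9]:

Scanning through the array:
Position 1 (value -6): max_ending_here = -6, max_so_far = -6
Position 2 (value 10): max_ending_here = 10, max_so_far = 10
Position 3 (value 6): max_ending_here = 16, max_so_far = 16
Position 4 (value 7): max_ending_here = 23, max_so_far = 23
Position 5 (value -9): max_ending_here = 14, max_so_far = 23

Maximum subarray: [10, 6, 7]
Maximum sum: 23

The maximum subarray is [10, 6, 7] with sum 23. This subarray runs from index 2 to index 4.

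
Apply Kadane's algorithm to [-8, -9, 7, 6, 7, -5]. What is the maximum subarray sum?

Using Kadane's algorithm on [-8, -9, 7, 6, 7, -5]:

Scanning through the array:
Position 1 (value -9): max_ending_here = -9, max_so_far = -8
Position 2 (value 7): max_ending_here = 7, max_so_far = 7
Position 3 (value 6): max_ending_here = 13, max_so_far = 13
Position 4 (value 7): max_ending_here = 20, max_so_far = 20
Position 5 (value -5): max_ending_here = 15, max_so_far = 20

Maximum subarray: [7, 6, 7]
Maximum sum: 20

The maximum subarray is [7, 6, 7] with sum 20. This subarray runs from index 2 to index 4.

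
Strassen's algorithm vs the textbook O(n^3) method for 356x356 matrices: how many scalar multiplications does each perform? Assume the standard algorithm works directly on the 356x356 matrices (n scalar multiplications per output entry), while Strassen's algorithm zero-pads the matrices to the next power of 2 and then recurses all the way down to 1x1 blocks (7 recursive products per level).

Matrix multiplication for 356x356 matrices:

Strassen's algorithm requires power-of-2 dimensions. Pad 356x356 to 512x512 (next power of 2).

Standard algorithm: 356^3 = 45118016 multiplications
Strassen's algorithm: 7^(log2(512)) = 7^9 = 40353607 multiplications
Savings: 45118016 - 40353607 = 4764409 multiplications

Standard: 45118016 multiplications (356^3). Strassen: 40353607 multiplications (7^9, after padding to 512x512). Strassen reduces 8 recursive multiplications to 7 at each level.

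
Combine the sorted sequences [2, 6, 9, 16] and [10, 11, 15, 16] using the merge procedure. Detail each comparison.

Merging process:

Compare 2 vs 10: take 2 from left. Merged: [2]
Compare 6 vs 10: take 6 from left. Merged: [2, 6]
Compare 9 vs 10: take 9 from left. Merged: [2, 6, 9]
Compare 16 vs 10: take 10 from right. Merged: [2, 6, 9, 10]
Compare 16 vs 11: take 11 from right. Merged: [2, 6, 9, 10, 11]
Compare 16 vs 15: take 15 from right. Merged: [2, 6, 9, 10, 11, 15]
Compare 16 vs 16: take 16 from left. Merged: [2, 6, 9, 10, 11, 15, 16]
Append remaining from right: [16]. Merged: [2, 6, 9, 10, 11, 15, 16, 16]

Final merged array: [2, 6, 9, 10, 11, 15, 16, 16]
Total comparisons: 7

The merged array is [2, 6, 9, 10, 11, 15, 16, 16], requiring 7 comparisons. The merge step runs in O(n) time where n is the total number of elements.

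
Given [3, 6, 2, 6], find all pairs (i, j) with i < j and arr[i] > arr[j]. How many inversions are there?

Finding inversions in [3, 6, 2, 6]:

(0, 2): arr[0]=3 > arr[2]=2
(1, 2): arr[1]=6 > arr[2]=2

Total inversions: 2

The array has 2 inversion(s): (0,2), (1,2). Each pair (i,j) satisfies i < j and arr[i] > arr[j].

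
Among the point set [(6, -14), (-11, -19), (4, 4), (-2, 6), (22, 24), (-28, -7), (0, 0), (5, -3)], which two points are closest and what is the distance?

Computing all pairwise distances among 8 points:

d((6, -14), (-11, -19)) = 17.72
d((6, -14), (4, 4)) = 18.1108
d((6, -14), (-2, 6)) = 21.5407
d((6, -14), (22, 24)) = 41.2311
d((6, -14), (-28, -7)) = 34.7131
d((6, -14), (0, 0)) = 15.2315
d((6, -14), (5, -3)) = 11.0454
d((-11, -19), (4, 4)) = 27.4591
d((-11, -19), (-2, 6)) = 26.5707
d((-11, -19), (22, 24)) = 54.2033
d((-11, -19), (-28, -7)) = 20.8087
d((-11, -19), (0, 0)) = 21.9545
d((-11, -19), (5, -3)) = 22.6274
d((4, 4), (-2, 6)) = 6.3246
d((4, 4), (22, 24)) = 26.9072
d((4, 4), (-28, -7)) = 33.8378
d((4, 4), (0, 0)) = 5.6569 <-- minimum
d((4, 4), (5, -3)) = 7.0711
d((-2, 6), (22, 24)) = 30.0
d((-2, 6), (-28, -7)) = 29.0689
d((-2, 6), (0, 0)) = 6.3246
d((-2, 6), (5, -3)) = 11.4018
d((22, 24), (-28, -7)) = 58.8303
d((22, 24), (0, 0)) = 32.5576
d((22, 24), (5, -3)) = 31.9061
d((-28, -7), (0, 0)) = 28.8617
d((-28, -7), (5, -3)) = 33.2415
d((0, 0), (5, -3)) = 5.831

Closest pair: (4, 4) and (0, 0) with distance 5.6569

The closest pair is (4, 4) and (0, 0) with Euclidean distance 5.6569. For 8 points, brute-force pairwise comparison is shown above. For large n, the divide-and-conquer algorithm (sort by x, recurse on halves, check the dividing strip) achieves O(n log n).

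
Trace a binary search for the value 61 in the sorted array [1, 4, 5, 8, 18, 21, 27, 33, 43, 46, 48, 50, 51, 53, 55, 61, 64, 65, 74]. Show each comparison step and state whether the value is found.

Binary search for 61 in [1, 4, 5, 8, 18, 21, 27, 33, 43, 46, 48, 50, 51, 53, 55, 61, 64, 65, 74]:

lo=0, hi=18, mid=9, arr[mid]=46 -> 46 < 61, search right half
lo=10, hi=18, mid=14, arr[mid]=55 -> 55 < 61, search right half
lo=15, hi=18, mid=16, arr[mid]=64 -> 64 > 61, search left half
lo=15, hi=15, mid=15, arr[mid]=61 -> Found target at index 15!

Binary search finds 61 at index 15 after 4 comparisons. The search repeatedly halves the search space by comparing with the middle element.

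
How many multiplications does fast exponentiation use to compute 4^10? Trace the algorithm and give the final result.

Computing 4^10 by squaring (build up from 4^1; each line after the first costs one multiplication):

4^1 = 4
4^2 = (4^1)^2 = 4^2 = 16
4^4 = (4^2)^2 = 16^2 = 256
4^5 = 4 * 4^4 = 4 * 256 = 1024
4^10 = (4^5)^2 = 1024^2 = 1048576

Result: 1048576
Multiplications needed: 4 (4 lines after 4^1)

4^10 = 1048576. Using exponentiation by squaring, this requires 4 multiplications. The key idea: if the exponent is even, square the half-power; if odd, multiply by the base once.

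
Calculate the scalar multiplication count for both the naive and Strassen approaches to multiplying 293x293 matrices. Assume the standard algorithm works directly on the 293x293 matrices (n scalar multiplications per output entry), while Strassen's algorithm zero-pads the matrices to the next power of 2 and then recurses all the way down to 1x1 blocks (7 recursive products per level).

Matrix multiplication for 293x293 matrices:

Strassen's algorithm requires power-of-2 dimensions. Pad 293x293 to 512x512 (next power of 2).

Standard algorithm: 293^3 = 25153757 multiplications
Strassen's algorithm: 7^(log2(512)) = 7^9 = 40353607 multiplications
Difference: 25153757 - 40353607 = -15199850 (Strassen uses MORE here due to padding overhead — for small or just-over-power-of-2 n, padding can outweigh the per-level savings)

Standard: 25153757 multiplications (293^3). Strassen: 40353607 multiplications (7^9, after padding to 512x512). Strassen reduces 8 recursive multiplications to 7 at each level.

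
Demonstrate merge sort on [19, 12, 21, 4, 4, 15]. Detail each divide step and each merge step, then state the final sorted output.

Merge sort trace:

Split: [19, 12, 21, 4, 4, 15] -> [19, 12, 21] and [4, 4, 15]
  Split: [19, 12, 21] -> [19] and [12, 21]
    Split: [12, 21] -> [12] and [21]
    Merge: [12] + [21] -> [12, 21]
  Merge: [19] + [12, 21] -> [12, 19, 21]
  Split: [4, 4, 15] -> [4] and [4, 15]
    Split: [4, 15] -> [4] and [15]
    Merge: [4] + [15] -> [4, 15]
  Merge: [4] + [4, 15] -> [4, 4, 15]
Merge: [12, 19, 21] + [4, 4, 15] -> [4, 4, 12, 15, 19, 21]

Final sorted array: [4, 4, 12, 15, 19, 21]

The merge sort proceeds by recursively splitting the array and merging sorted halves.
After all merges, the sorted array is [4, 4, 12, 15, 19, 21].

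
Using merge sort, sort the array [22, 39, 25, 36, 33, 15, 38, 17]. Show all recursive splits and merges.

Merge sort trace:

Split: [22, 39, 25, 36, 33, 15, 38, 17] -> [22, 39, 25, 36] and [33, 15, 38, 17]
  Split: [22, 39, 25, 36] -> [22, 39] and [25, 36]
    Split: [22, 39] -> [22] and [39]
    Merge: [22] + [39] -> [22, 39]
    Split: [25, 36] -> [25] and [36]
    Merge: [25] + [36] -> [25, 36]
  Merge: [22, 39] + [25, 36] -> [22, 25, 36, 39]
  Split: [33, 15, 38, 17] -> [33, 15] and [38, 17]
    Split: [33, 15] -> [33] and [15]
    Merge: [33] + [15] -> [15, 33]
    Split: [38, 17] -> [38] and [17]
    Merge: [38] + [17] -> [17, 38]
  Merge: [15, 33] + [17, 38] -> [15, 17, 33, 38]
Merge: [22, 25, 36, 39] + [15, 17, 33, 38] -> [15, 17, 22, 25, 33, 36, 38, 39]

Final sorted array: [15, 17, 22, 25, 33, 36, 38, 39]

The merge sort proceeds by recursively splitting the array and merging sorted halves.
After all merges, the sorted array is [15, 17, 22, 25, 33, 36, 38, 39].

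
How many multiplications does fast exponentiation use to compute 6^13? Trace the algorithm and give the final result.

Computing 6^13 by squaring (build up from 6^1; each line after the first costs one multiplication):

6^1 = 6
6^2 = (6^1)^2 = 6^2 = 36
6^3 = 6 * 6^2 = 6 * 36 = 216
6^6 = (6^3)^2 = 216^2 = 46656
6^12 = (6^6)^2 = 46656^2 = 2176782336
6^13 = 6 * 6^12 = 6 * 2176782336 = 13060694016

Result: 13060694016
Multiplications needed: 5 (5 lines after 6^1)

6^13 = 13060694016. Using exponentiation by squaring, this requires 5 multiplications. The key idea: if the exponent is even, square the half-power; if odd, multiply by the base once.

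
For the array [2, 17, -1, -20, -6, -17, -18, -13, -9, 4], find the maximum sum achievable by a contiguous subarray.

Using Kadane's algorithm on [2, 17, -1, -20, -6, -17, -18, -13, -9, 4]:

Scanning through the array:
Position 1 (value 17): max_ending_here = 19, max_so_far = 19
Position 2 (value -1): max_ending_here = 18, max_so_far = 19
Position 3 (value -20): max_ending_here = -2, max_so_far = 19
Position 4 (value -6): max_ending_here = -6, max_so_far = 19
Position 5 (value -17): max_ending_here = -17, max_so_far = 19
Position 6 (value -18): max_ending_here = -18, max_so_far = 19
Position 7 (value -13): max_ending_here = -13, max_so_far = 19
Position 8 (value -9): max_ending_here = -9, max_so_far = 19
Position 9 (value 4): max_ending_here = 4, max_so_far = 19

Maximum subarray: [2, 17]
Maximum sum: 19

The maximum subarray is [2, 17] with sum 19. This subarray runs from index 0 to index 1.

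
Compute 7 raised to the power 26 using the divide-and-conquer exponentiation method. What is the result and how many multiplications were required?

Computing 7^26 by squaring (build up from 7^1; each line after the first costs one multiplication):

7^1 = 7
7^2 = (7^1)^2 = 7^2 = 49
7^3 = 7 * 7^2 = 7 * 49 = 343
7^6 = (7^3)^2 = 343^2 = 117649
7^12 = (7^6)^2 = 117649^2 = 13841287201
7^13 = 7 * 7^12 = 7 * 13841287201 = 96889010407
7^26 = (7^13)^2 = 96889010407^2 = 9387480337647754305649

Result: 9387480337647754305649
Multiplications needed: 6 (6 lines after 7^1)

7^26 = 9387480337647754305649. Using exponentiation by squaring, this requires 6 multiplications. The key idea: if the exponent is even, square the half-power; if odd, multiply by the base once.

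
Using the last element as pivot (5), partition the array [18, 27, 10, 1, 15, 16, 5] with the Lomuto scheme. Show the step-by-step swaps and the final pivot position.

Lomuto partition with pivot = 5:

Initial array: [18, 27, 10, 1, 15, 16, 5]

arr[0]=18 > 5: no swap
arr[1]=27 > 5: no swap
arr[2]=10 > 5: no swap
arr[3]=1 <= 5: swap with position 0, array becomes [1, 27, 10, 18, 15, 16, 5]
arr[4]=15 > 5: no swap
arr[5]=16 > 5: no swap

Place pivot at position 1: [1, 5, 10, 18, 15, 16, 27]
Pivot position: 1

After partitioning with pivot 5, the array becomes [1, 5, 10, 18, 15, 16, 27]. The pivot is placed at index 1. All elements to the left of the pivot are <= 5, and all elements to the right are > 5.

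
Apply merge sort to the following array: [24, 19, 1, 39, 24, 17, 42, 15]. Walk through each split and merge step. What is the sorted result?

Merge sort trace:

Split: [24, 19, 1, 39, 24, 17, 42, 15] -> [24, 19, 1, 39] and [24, 17, 42, 15]
  Split: [24, 19, 1, 39] -> [24, 19] and [1, 39]
    Split: [24, 19] -> [24] and [19]
    Merge: [24] + [19] -> [19, 24]
    Split: [1, 39] -> [1] and [39]
    Merge: [1] + [39] -> [1, 39]
  Merge: [19, 24] + [1, 39] -> [1, 19, 24, 39]
  Split: [24, 17, 42, 15] -> [24, 17] and [42, 15]
    Split: [24, 17] -> [24] and [17]
    Merge: [24] + [17] -> [17, 24]
    Split: [42, 15] -> [42] and [15]
    Merge: [42] + [15] -> [15, 42]
  Merge: [17, 24] + [15, 42] -> [15, 17, 24, 42]
Merge: [1, 19, 24, 39] + [15, 17, 24, 42] -> [1, 15, 17, 19, 24, 24, 39, 42]

Final sorted array: [1, 15, 17, 19, 24, 24, 39, 42]

The merge sort proceeds by recursively splitting the array and merging sorted halves.
After all merges, the sorted array is [1, 15, 17, 19, 24, 24, 39, 42].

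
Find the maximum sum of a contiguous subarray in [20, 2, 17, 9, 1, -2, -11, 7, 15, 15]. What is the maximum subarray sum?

Using Kadane's algorithm on [20, 2, 17, 9, 1, -2, -11, 7, 15, 15]:

Scanning through the array:
Position 1 (value 2): max_ending_here = 22, max_so_far = 22
Position 2 (value 17): max_ending_here = 39, max_so_far = 39
Position 3 (value 9): max_ending_here = 48, max_so_far = 48
Position 4 (value 1): max_ending_here = 49, max_so_far = 49
Position 5 (value -2): max_ending_here = 47, max_so_far = 49
Position 6 (value -11): max_ending_here = 36, max_so_far = 49
Position 7 (value 7): max_ending_here = 43, max_so_far = 49
Position 8 (value 15): max_ending_here = 58, max_so_far = 58
Position 9 (value 15): max_ending_here = 73, max_so_far = 73

Maximum subarray: [20, 2, 17, 9, 1, -2, -11, 7, 15, 15]
Maximum sum: 73

The maximum subarray is [20, 2, 17, 9, 1, -2, -11, 7, 15, 15] with sum 73. This subarray runs from index 0 to index 9.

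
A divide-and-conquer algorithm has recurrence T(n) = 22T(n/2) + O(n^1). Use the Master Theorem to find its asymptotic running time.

Master Theorem for T(n) = 22T(n/2) + O(n^1):

a = 22, b = 2, c = 1
log_b(a) = log_2(22) = 4.4594

Case 1: c = 1 < log_2(22) = 4.4594
T(n) = O(n^(log_2 22))

For T(n) = 22T(n/2) + O(n^1): log_2(22) = 4.4594. This is Case 1 of the Master Theorem (c < log_b(a), work dominated by leaves), giving O(n^(log_2 22)).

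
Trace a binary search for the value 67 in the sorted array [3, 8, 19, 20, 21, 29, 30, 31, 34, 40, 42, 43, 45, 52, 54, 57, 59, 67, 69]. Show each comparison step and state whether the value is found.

Binary search for 67 in [3, 8, 19, 20, 21, 29, 30, 31, 34, 40, 42, 43, 45, 52, 54, 57, 59, 67, 69]:

lo=0, hi=18, mid=9, arr[mid]=40 -> 40 < 67, search right half
lo=10, hi=18, mid=14, arr[mid]=54 -> 54 < 67, search right half
lo=15, hi=18, mid=16, arr[mid]=59 -> 59 < 67, search right half
lo=17, hi=18, mid=17, arr[mid]=67 -> Found target at index 17!

Binary search finds 67 at index 17 after 4 comparisons. The search repeatedly halves the search space by comparing with the middle element.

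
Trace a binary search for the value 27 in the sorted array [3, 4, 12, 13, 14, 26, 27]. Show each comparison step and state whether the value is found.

Binary search for 27 in [3, 4, 12, 13, 14, 26, 27]:

lo=0, hi=6, mid=3, arr[mid]=13 -> 13 < 27, search right half
lo=4, hi=6, mid=5, arr[mid]=26 -> 26 < 27, search right half
lo=6, hi=6, mid=6, arr[mid]=27 -> Found target at index 6!

Binary search finds 27 at index 6 after 3 comparisons. The search repeatedly halves the search space by comparing with the middle element.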